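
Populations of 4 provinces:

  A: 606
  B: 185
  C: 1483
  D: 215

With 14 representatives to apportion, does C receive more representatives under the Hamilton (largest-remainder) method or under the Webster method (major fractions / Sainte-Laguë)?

Webster

Hamilton: A 4, B 1, C 8, D 1.
Webster: A 3, B 1, C 9, D 1.
C gets 8 under Hamilton and 9 under Webster.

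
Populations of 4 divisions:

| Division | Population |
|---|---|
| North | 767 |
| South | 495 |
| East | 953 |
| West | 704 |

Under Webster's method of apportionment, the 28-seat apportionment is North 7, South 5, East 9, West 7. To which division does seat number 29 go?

Priority for the next seat is population ÷ (current seats + 0.5).
Priorities: North 102.267, South 90.000, East 100.316, West 93.867.
Highest priority: North.

North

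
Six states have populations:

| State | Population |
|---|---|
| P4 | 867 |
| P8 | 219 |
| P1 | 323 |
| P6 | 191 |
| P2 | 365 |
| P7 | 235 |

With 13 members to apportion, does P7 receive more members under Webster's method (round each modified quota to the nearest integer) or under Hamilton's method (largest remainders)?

Hamilton

Webster: P4 6, P8 1, P1 2, P6 1, P2 2, P7 1.
Hamilton: P4 5, P8 1, P1 2, P6 1, P2 2, P7 2.
P7 gets 1 under Webster and 2 under Hamilton.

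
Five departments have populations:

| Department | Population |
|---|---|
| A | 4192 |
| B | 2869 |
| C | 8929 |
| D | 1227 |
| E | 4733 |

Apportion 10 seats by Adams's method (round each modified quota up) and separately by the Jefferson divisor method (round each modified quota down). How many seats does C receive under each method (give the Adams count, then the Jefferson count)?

Adams: A 2, B 1, C 4, D 1, E 2.
Jefferson: A 2, B 1, C 5, D 0, E 2.
C gets 4 under Adams and 5 under Jefferson.

4 and 5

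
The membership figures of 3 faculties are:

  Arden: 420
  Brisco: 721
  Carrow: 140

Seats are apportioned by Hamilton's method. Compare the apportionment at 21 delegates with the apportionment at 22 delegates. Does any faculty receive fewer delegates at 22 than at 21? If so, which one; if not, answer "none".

none

At 21 seats: Arden 7, Brisco 12, Carrow 2.
At 22 seats: Arden 7, Brisco 12, Carrow 3.
No faculty's allocation decreased.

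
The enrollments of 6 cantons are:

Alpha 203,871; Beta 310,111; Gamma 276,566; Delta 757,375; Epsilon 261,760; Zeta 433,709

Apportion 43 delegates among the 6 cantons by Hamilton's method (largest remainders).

Alpha 4; Beta 6; Gamma 5; Delta 15; Epsilon 5; Zeta 8

Standard divisor: 2243392 ÷ 43 ≈ 52171.907.
Standard quotas: Alpha 3.9077, Beta 5.9440, Gamma 5.3011, Delta 14.5169, Epsilon 5.0173, Zeta 8.3131.
Lower quotas: Alpha 3, Beta 5, Gamma 5, Delta 14, Epsilon 5, Zeta 8 (sum 40, leaving 3 seats).
Remainders in descending order: Beta 0.9440, Alpha 0.9077, Delta 0.5169, Zeta 0.3131, Gamma 0.3011, Epsilon 0.0173.
Largest remainders: Beta, Alpha, Delta receive the extra seats.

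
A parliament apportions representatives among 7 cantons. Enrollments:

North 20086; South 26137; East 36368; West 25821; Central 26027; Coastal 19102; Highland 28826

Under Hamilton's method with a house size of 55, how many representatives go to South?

Total 182367; standard divisor 182367/55 ≈ 3315.764.
Standard quotas: North 6.0577, South 7.8826, East 10.9682, West 7.7873, Central 7.8495, Coastal 5.7610, Highland 8.6936.
Lower quotas: North 6, South 7, East 10, West 7, Central 7, Coastal 5, Highland 8 (sum 50, leaving 5 seats).
Remainders in descending order: East 0.9682, South 0.8826, Central 0.8495, West 0.7873, Coastal 0.7610, Highland 0.6936, North 0.0577.
The surplus seats go to East, South, Central, West, Coastal.
South receives 8.

8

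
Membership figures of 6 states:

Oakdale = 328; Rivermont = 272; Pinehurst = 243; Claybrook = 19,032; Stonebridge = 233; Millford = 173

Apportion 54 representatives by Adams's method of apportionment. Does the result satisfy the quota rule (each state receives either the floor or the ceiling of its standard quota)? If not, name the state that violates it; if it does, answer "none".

Claybrook

Standard quotas: Oakdale 0.873, Rivermont 0.724, Pinehurst 0.647, Claybrook 50.674, Stonebridge 0.620, Millford 0.461.
Adams allocation: Oakdale 1, Rivermont 1, Pinehurst 1, Claybrook 49, Stonebridge 1, Millford 1.
Claybrook has quota 50.674 (lower 50, upper 51) but receives 49 — outside the quota interval.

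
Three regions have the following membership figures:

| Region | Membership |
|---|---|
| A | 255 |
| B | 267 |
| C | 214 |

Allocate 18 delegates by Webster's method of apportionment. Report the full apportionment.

A: 6, B: 7, C: 5

Standard divisor 736/18 ≈ 40.889; standard quotas: A 6.236, B 6.530, C 5.234.
Rounding to the nearest integer gives A 6, B 7, C 5 — total 18, matching the house size, so no adjustment is needed.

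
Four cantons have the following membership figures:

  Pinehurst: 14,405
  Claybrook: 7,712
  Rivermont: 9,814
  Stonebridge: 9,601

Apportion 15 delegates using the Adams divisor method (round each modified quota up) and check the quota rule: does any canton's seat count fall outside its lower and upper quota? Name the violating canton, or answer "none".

none

Standard quotas: Pinehurst 5.203, Claybrook 2.785, Rivermont 3.544, Stonebridge 3.468.
Adams allocation: Pinehurst 5, Claybrook 3, Rivermont 4, Stonebridge 3.
Every allocation lies between the lower and upper quota.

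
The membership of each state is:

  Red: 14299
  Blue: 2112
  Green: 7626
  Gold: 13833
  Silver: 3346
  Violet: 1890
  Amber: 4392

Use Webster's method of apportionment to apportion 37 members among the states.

Red: 11, Blue: 2, Green: 6, Gold: 11, Silver: 3, Violet: 1, Amber: 3

Standard divisor 47498/37 ≈ 1283.73; standard quotas: Red 11.139, Blue 1.645, Green 5.941, Gold 10.776, Silver 2.606, Violet 1.472, Amber 3.421.
Rounding to the nearest integer gives Red 11, Blue 2, Green 6, Gold 11, Silver 3, Violet 1, Amber 3 — total 37, matching the house size, so no adjustment is needed.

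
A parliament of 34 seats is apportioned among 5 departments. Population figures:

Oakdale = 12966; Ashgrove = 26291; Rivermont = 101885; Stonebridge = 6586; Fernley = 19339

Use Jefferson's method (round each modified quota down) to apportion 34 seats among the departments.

Oakdale 2, Ashgrove 5, Rivermont 22, Stonebridge 1, Fernley 4

Standard divisor 167067/34 ≈ 4913.735; standard quotas: Oakdale 2.639, Ashgrove 5.351, Rivermont 20.735, Stonebridge 1.340, Fernley 3.936.
Rounding down gives 2, 5, 20, 1, 3 = 31 seats, so the divisor must be adjusted.
With modified divisor 4500: modified quotas Oakdale 2.881, Ashgrove 5.842, Rivermont 22.641, Stonebridge 1.464, Fernley 4.298.
Rounding down: Oakdale 2, Ashgrove 5, Rivermont 22, Stonebridge 1, Fernley 4 (total 34).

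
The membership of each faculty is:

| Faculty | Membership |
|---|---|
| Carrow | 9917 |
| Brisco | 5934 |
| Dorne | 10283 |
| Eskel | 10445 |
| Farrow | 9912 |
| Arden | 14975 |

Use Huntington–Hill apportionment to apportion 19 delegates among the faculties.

Carrow=3; Brisco=2; Dorne=3; Eskel=3; Farrow=3; Arden=5

With divisor 3182: modified quotas Carrow 3.117, Brisco 1.865, Dorne 3.232, Eskel 3.283, Farrow 3.115, Arden 4.706.
Geometric-mean thresholds: Carrow √(3·4)=3.464, Brisco √(1·2)=1.414, Dorne √(3·4)=3.464, Eskel √(3·4)=3.464, Farrow √(3·4)=3.464, Arden √(4·5)=4.472.
Each quota rounded against its threshold gives Carrow 3, Brisco 2, Dorne 3, Eskel 3, Farrow 3, Arden 5 (total 19).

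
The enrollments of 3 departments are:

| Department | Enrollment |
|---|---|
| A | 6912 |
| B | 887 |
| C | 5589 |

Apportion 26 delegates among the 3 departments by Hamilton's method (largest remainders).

Total 13388; standard divisor 13388/26 ≈ 514.923.
Standard quotas: A 13.4234, B 1.7226, C 10.8540.
Lower quotas: A 13, B 1, C 10 (sum 24, leaving 2 seats).
Remainders in descending order: C 0.8540, B 0.7226, A 0.4234.
The surplus seats go to C, B.

A 13, B 2, C 11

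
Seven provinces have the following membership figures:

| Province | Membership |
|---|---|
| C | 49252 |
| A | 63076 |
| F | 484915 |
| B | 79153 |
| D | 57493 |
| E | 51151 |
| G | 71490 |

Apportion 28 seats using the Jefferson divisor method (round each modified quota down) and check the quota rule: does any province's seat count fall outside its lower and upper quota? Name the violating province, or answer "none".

F

Standard quotas: C 1.610, A 2.062, F 15.852, B 2.588, D 1.879, E 1.672, G 2.337.
Jefferson allocation: C 1, A 2, F 18, B 2, D 2, E 1, G 2.
F has quota 15.852 (lower 15, upper 16) but receives 18 — outside the quota interval.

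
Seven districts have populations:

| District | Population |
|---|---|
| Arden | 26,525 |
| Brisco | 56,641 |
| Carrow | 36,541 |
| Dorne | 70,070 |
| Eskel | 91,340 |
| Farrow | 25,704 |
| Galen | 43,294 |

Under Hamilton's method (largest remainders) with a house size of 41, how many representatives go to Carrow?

Standard divisor: 350115 ÷ 41 ≈ 8539.39.
Standard quotas: Arden 3.1062, Brisco 6.6329, Carrow 4.2791, Dorne 8.2055, Eskel 10.6963, Farrow 3.0101, Galen 5.0699.
Lower quotas: Arden 3, Brisco 6, Carrow 4, Dorne 8, Eskel 10, Farrow 3, Galen 5 (sum 39, leaving 2 seats).
Remainders in descending order: Eskel 0.6963, Brisco 0.6329, Carrow 0.2791, Dorne 0.2055, Arden 0.1062, Galen 0.0699, Farrow 0.0101.
The surplus seats go to Eskel, Brisco.
Carrow receives 4.

4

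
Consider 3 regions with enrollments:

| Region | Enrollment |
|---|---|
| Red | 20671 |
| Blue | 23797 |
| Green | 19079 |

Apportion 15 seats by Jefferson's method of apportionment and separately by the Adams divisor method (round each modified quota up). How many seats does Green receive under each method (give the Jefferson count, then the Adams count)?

Jefferson: Red 5, Blue 6, Green 4.
Adams: Red 5, Blue 5, Green 5.
Green gets 4 under Jefferson and 5 under Adams.

4 and 5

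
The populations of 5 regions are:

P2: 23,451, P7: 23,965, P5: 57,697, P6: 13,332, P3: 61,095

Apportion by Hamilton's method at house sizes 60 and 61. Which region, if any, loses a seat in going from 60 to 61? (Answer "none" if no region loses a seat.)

At 60 seats: P2 8, P7 8, P5 19, P6 5, P3 20.
At 61 seats: P2 8, P7 8, P5 20, P6 4, P3 21.
P6 drops from 5 to 4.

P6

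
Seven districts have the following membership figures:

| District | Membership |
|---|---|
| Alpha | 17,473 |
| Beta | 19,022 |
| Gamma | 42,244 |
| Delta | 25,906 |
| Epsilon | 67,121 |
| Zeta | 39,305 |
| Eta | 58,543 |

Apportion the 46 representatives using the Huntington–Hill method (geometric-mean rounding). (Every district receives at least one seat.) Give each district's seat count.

With divisor 5817: modified quotas Alpha 3.004, Beta 3.270, Gamma 7.262, Delta 4.453, Epsilon 11.539, Zeta 6.757, Eta 10.064.
Geometric-mean thresholds: Alpha √(3·4)=3.464, Beta √(3·4)=3.464, Gamma √(7·8)=7.483, Delta √(4·5)=4.472, Epsilon √(11·12)=11.489, Zeta √(6·7)=6.481, Eta √(10·11)=10.488.
Each quota rounded against its threshold gives Alpha 3, Beta 3, Gamma 7, Delta 4, Epsilon 12, Zeta 7, Eta 10 (total 46).

Alpha 3, Beta 3, Gamma 7, Delta 4, Epsilon 12, Zeta 7, Eta 10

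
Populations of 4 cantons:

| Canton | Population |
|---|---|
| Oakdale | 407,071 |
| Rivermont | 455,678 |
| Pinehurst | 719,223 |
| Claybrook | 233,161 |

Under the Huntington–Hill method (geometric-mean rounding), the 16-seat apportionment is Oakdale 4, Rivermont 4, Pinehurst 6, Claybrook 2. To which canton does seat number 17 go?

Priority for the next seat is population ÷ (√(s·(s+1))).
Priorities: Oakdale 91023.843, Rivermont 101892.698, Pinehurst 110978.518, Claybrook 95187.580.
Highest priority: Pinehurst.

Pinehurst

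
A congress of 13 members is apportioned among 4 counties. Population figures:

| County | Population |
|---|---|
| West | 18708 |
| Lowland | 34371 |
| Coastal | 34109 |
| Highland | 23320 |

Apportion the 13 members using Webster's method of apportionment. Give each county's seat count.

Standard divisor 110508/13 ≈ 8500.615; standard quotas: West 2.201, Lowland 4.043, Coastal 4.013, Highland 2.743.
Rounding to the nearest integer gives West 2, Lowland 4, Coastal 4, Highland 3 — total 13, matching the house size, so no adjustment is needed.

West: 2, Lowland: 4, Coastal: 4, Highland: 3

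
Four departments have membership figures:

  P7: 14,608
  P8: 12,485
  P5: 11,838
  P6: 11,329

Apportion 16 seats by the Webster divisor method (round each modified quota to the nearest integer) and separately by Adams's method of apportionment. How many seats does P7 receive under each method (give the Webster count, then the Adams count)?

Webster: P7 5, P8 4, P5 4, P6 3.
Adams: P7 4, P8 4, P5 4, P6 4.
P7 gets 5 under Webster and 4 under Adams.

5 and 4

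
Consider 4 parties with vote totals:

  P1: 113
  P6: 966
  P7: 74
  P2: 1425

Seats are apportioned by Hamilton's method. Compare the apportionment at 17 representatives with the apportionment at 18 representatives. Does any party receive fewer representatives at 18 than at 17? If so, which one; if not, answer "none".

P7

At 17 seats: P1 1, P6 6, P7 1, P2 9.
At 18 seats: P1 1, P6 7, P7 0, P2 10.
P7 drops from 1 to 0.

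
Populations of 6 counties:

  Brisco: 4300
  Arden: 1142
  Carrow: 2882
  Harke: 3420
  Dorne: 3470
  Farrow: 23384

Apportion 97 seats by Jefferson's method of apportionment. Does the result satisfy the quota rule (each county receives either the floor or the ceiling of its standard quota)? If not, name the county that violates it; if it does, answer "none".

Standard quotas: Brisco 10.806, Arden 2.870, Carrow 7.243, Harke 8.595, Dorne 8.720, Farrow 58.766.
Jefferson allocation: Brisco 11, Arden 2, Carrow 7, Harke 8, Dorne 9, Farrow 60.
Farrow has quota 58.766 (lower 58, upper 59) but receives 60 — outside the quota interval.

Farrow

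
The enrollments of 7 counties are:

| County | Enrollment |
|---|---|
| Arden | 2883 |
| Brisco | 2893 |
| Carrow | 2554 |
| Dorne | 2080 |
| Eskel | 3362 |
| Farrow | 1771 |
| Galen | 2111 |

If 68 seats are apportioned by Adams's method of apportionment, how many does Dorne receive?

Standard divisor 17654/68 ≈ 259.618; standard quotas: Arden 11.105, Brisco 11.143, Carrow 9.838, Dorne 8.012, Eskel 12.950, Farrow 6.822, Galen 8.131.
Rounding up gives 12, 12, 10, 9, 13, 7, 9 = 72 seats, so the divisor must be adjusted.
With modified divisor 270: modified quotas Arden 10.678, Brisco 10.715, Carrow 9.459, Dorne 7.704, Eskel 12.452, Farrow 6.559, Galen 7.819.
Rounding up: Arden 11, Brisco 11, Carrow 10, Dorne 8, Eskel 13, Farrow 7, Galen 8 (total 68).
Dorne receives 8.

8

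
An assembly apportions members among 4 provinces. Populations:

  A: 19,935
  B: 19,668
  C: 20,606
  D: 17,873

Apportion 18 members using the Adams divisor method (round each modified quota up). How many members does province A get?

5

Standard divisor 78082/18 ≈ 4337.889; standard quotas: A 4.596, B 4.534, C 4.750, D 4.120.
Rounding up gives 5, 5, 5, 5 = 20 seats, so the divisor must be adjusted.
With modified divisor 4950: modified quotas A 4.027, B 3.973, C 4.163, D 3.611.
Rounding up: A 5, B 4, C 5, D 4 (total 18).
A receives 5.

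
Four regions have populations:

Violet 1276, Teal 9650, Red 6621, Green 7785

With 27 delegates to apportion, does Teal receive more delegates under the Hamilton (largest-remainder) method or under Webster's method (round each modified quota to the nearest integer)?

Webster

Hamilton: Violet 2, Teal 10, Red 7, Green 8.
Webster: Violet 1, Teal 11, Red 7, Green 8.
Teal gets 10 under Hamilton and 11 under Webster.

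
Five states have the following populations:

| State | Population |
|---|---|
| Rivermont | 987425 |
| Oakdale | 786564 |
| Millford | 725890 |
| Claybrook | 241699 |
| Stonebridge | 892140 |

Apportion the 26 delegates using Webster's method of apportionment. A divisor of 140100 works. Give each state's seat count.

With modified divisor 140100: modified quotas Rivermont 7.048, Oakdale 5.614, Millford 5.181, Claybrook 1.725, Stonebridge 6.368.
Rounding to the nearest integer: Rivermont 7, Oakdale 6, Millford 5, Claybrook 2, Stonebridge 6 (total 26).

Rivermont 7, Oakdale 6, Millford 5, Claybrook 2, Stonebridge 6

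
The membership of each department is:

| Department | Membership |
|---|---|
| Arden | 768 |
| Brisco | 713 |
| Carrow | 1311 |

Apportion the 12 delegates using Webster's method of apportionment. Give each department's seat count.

Arden 3, Brisco 3, Carrow 6

Standard divisor 2792/12 ≈ 232.667; standard quotas: Arden 3.301, Brisco 3.064, Carrow 5.635.
Rounding to the nearest integer gives Arden 3, Brisco 3, Carrow 6 — total 12, matching the house size, so no adjustment is needed.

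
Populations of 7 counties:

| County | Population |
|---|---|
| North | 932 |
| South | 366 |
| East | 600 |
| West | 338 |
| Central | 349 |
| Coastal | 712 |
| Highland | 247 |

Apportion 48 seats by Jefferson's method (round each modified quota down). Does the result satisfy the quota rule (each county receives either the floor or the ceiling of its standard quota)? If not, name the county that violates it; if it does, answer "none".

Standard quotas: North 12.623, South 4.957, East 8.126, West 4.578, Central 4.727, Coastal 9.643, Highland 3.345.
Jefferson allocation: North 13, South 5, East 8, West 4, Central 5, Coastal 10, Highland 3.
Every allocation lies between the lower and upper quota.

none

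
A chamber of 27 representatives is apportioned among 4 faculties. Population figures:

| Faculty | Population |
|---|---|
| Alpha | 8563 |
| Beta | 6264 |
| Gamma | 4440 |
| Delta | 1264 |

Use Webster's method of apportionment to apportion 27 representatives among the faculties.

Alpha 11, Beta 8, Gamma 6, Delta 2

Standard divisor 20531/27 ≈ 760.407; standard quotas: Alpha 11.261, Beta 8.238, Gamma 5.839, Delta 1.662.
Rounding to the nearest integer gives Alpha 11, Beta 8, Gamma 6, Delta 2 — total 27, matching the house size, so no adjustment is needed.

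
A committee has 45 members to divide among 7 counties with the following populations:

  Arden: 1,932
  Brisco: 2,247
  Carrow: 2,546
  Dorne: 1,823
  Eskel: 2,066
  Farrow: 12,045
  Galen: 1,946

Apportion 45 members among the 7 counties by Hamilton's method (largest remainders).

Arden 3, Brisco 4, Carrow 5, Dorne 3, Eskel 4, Farrow 22, Galen 4

The standard divisor is 24605/45 ≈ 546.778.
Standard quotas: Arden 3.5334, Brisco 4.1095, Carrow 4.6564, Dorne 3.3341, Eskel 3.7785, Farrow 22.0291, Galen 3.5590.
Lower quotas: Arden 3, Brisco 4, Carrow 4, Dorne 3, Eskel 3, Farrow 22, Galen 3 (sum 42, leaving 3 seats).
Remainders in descending order: Eskel 0.7785, Carrow 0.6564, Galen 0.5590, Arden 0.5334, Dorne 0.3341, Brisco 0.1095, Farrow 0.0291.
The surplus seats go to Eskel, Carrow, Galen.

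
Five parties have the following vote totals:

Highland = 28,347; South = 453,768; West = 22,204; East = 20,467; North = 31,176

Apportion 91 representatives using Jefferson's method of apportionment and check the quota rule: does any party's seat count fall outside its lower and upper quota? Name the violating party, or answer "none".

Standard quotas: Highland 4.640, South 74.273, West 3.634, East 3.350, North 5.103.
Jefferson allocation: Highland 4, South 76, West 3, East 3, North 5.
South has quota 74.273 (lower 74, upper 75) but receives 76 — outside the quota interval.

South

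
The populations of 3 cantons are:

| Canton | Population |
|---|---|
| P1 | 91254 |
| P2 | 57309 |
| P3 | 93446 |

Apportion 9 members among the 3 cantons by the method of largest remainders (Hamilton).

Standard divisor: 242009 ÷ 9 ≈ 26889.889.
Standard quotas: P1 3.3936, P2 2.1312, P3 3.4751.
Lower quotas: P1 3, P2 2, P3 3 (sum 8, leaving 1 seat).
Remainders in descending order: P3 0.4751, P1 0.3936, P2 0.1312.
The surplus seat goes to P3.

P1=3, P2=2, P3=4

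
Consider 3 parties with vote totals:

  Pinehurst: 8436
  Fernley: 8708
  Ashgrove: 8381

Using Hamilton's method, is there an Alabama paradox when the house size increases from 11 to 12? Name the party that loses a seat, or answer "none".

none

At 11 seats: Pinehurst 4, Fernley 4, Ashgrove 3.
At 12 seats: Pinehurst 4, Fernley 4, Ashgrove 4.
No party's allocation decreased.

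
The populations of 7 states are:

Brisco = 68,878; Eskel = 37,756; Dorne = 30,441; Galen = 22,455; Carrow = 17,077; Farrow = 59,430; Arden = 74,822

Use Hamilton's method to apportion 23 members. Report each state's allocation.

Brisco: 5, Eskel: 3, Dorne: 2, Galen: 2, Carrow: 1, Farrow: 4, Arden: 6

The standard divisor is 310859/23 ≈ 13515.609.
Standard quotas: Brisco 5.0962, Eskel 2.7935, Dorne 2.2523, Galen 1.6614, Carrow 1.2635, Farrow 4.3971, Arden 5.5360.
Lower quotas: Brisco 5, Eskel 2, Dorne 2, Galen 1, Carrow 1, Farrow 4, Arden 5 (sum 20, leaving 3 seats).
Remainders in descending order: Eskel 0.7935, Galen 0.6614, Arden 0.5360, Farrow 0.3971, Carrow 0.2635, Dorne 0.2523, Brisco 0.0962.
Largest remainders: Eskel, Galen, Arden receive the extra seats.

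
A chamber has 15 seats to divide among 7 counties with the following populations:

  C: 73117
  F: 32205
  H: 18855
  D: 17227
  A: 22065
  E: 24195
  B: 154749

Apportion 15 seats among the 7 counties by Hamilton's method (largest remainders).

C: 3; F: 1; H: 1; D: 1; A: 1; E: 1; B: 7

Standard divisor: 342413 ÷ 15 ≈ 22827.533.
Standard quotas: C 3.2030, F 1.4108, H 0.8260, D 0.7547, A 0.9666, E 1.0599, B 6.7791.
Lower quotas: C 3, F 1, H 0, D 0, A 0, E 1, B 6 (sum 11, leaving 4 seats).
Remainders in descending order: A 0.9666, H 0.8260, B 0.7791, D 0.7547, F 0.4108, C 0.2030, E 0.0599.
Largest remainders: A, H, B, D receive the extra seats.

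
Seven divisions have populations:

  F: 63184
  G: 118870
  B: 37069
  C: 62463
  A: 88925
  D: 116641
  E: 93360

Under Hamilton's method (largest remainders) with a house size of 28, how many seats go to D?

Total 580512; standard divisor 580512/28 ≈ 20732.571.
Standard quotas: F 3.0476, G 5.7335, B 1.7880, C 3.0128, A 4.2891, D 5.6260, E 4.5031.
Lower quotas: F 3, G 5, B 1, C 3, A 4, D 5, E 4 (sum 25, leaving 3 seats).
Remainders in descending order: B 0.7880, G 0.7335, D 0.6260, E 0.5031, A 0.2891, F 0.0476, C 0.0128.
Largest remainders: B, G, D receive the extra seats.
D receives 6.

6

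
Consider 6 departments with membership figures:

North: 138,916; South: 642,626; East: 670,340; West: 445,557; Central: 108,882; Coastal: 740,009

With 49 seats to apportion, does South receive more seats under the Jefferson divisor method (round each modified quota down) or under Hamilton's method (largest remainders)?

Jefferson

Jefferson: North 2, South 12, East 12, West 8, Central 2, Coastal 13.
Hamilton: North 3, South 11, East 12, West 8, Central 2, Coastal 13.
South gets 12 under Jefferson and 11 under Hamilton.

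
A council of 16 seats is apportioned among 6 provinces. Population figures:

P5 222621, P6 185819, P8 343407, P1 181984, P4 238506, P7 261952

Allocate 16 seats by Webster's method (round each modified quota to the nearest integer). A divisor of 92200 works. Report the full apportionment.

P5 2; P6 2; P8 4; P1 2; P4 3; P7 3

With modified divisor 92200: modified quotas P5 2.415, P6 2.015, P8 3.725, P1 1.974, P4 2.587, P7 2.841.
Rounding to the nearest integer: P5 2, P6 2, P8 4, P1 2, P4 3, P7 3 (total 16).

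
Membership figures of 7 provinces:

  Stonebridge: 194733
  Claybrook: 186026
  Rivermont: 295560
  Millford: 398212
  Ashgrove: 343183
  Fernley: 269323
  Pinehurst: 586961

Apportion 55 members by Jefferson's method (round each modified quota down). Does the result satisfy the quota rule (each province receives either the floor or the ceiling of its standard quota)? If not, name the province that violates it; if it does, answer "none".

none

Standard quotas: Stonebridge 4.710, Claybrook 4.499, Rivermont 7.149, Millford 9.631, Ashgrove 8.300, Fernley 6.514, Pinehurst 14.197.
Jefferson allocation: Stonebridge 5, Claybrook 4, Rivermont 7, Millford 10, Ashgrove 8, Fernley 6, Pinehurst 15.
Every allocation lies between the lower and upper quota.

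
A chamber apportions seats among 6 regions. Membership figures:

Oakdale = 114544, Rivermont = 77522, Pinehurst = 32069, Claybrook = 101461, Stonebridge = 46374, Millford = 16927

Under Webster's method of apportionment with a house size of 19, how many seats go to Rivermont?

Standard divisor 388897/19 ≈ 20468.263; standard quotas: Oakdale 5.596, Rivermont 3.787, Pinehurst 1.567, Claybrook 4.957, Stonebridge 2.266, Millford 0.827.
Rounding to the nearest integer gives 6, 4, 2, 5, 2, 1 = 20 seats, so the divisor must be adjusted.
With modified divisor 20992.1: modified quotas Oakdale 5.457, Rivermont 3.693, Pinehurst 1.528, Claybrook 4.833, Stonebridge 2.209, Millford 0.806.
Rounding to the nearest integer: Oakdale 5, Rivermont 4, Pinehurst 2, Claybrook 5, Stonebridge 2, Millford 1 (total 19).
Rivermont receives 4.

4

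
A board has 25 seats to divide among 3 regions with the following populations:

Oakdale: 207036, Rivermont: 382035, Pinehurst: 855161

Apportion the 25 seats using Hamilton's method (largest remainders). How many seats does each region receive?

Oakdale: 3; Rivermont: 7; Pinehurst: 15

The standard divisor is 1444232/25 ≈ 57769.28.
Standard quotas: Oakdale 3.5838, Rivermont 6.6131, Pinehurst 14.8030.
Lower quotas: Oakdale 3, Rivermont 6, Pinehurst 14 (sum 23, leaving 2 seats).
Remainders in descending order: Pinehurst 0.8030, Rivermont 0.6131, Oakdale 0.5838.
Largest remainders: Pinehurst, Rivermont receive the extra seats.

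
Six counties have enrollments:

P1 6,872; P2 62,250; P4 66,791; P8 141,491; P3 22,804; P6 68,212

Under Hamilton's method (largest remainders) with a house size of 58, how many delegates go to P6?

11

The standard divisor is 368420/58 ≈ 6352.069.
Standard quotas: P1 1.0819, P2 9.8000, P4 10.5148, P8 22.2748, P3 3.5900, P6 10.7385.
Lower quotas: P1 1, P2 9, P4 10, P8 22, P3 3, P6 10 (sum 55, leaving 3 seats).
Remainders in descending order: P2 0.8000, P6 0.7385, P3 0.5900, P4 0.5148, P8 0.2748, P1 0.0819.
The surplus seats go to P2, P6, P3.
P6 receives 11.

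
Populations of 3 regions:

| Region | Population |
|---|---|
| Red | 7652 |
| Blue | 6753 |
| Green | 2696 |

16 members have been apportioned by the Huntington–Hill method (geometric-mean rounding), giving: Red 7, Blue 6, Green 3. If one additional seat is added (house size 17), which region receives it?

Priority for the next seat is population ÷ (√(s·(s+1))).
Priorities: Red 1022.542, Blue 1042.011, Green 778.268.
Highest priority: Blue.

Blue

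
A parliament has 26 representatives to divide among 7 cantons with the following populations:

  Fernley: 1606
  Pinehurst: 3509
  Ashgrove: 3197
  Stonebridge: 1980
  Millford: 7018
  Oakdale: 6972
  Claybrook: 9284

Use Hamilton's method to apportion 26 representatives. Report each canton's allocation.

Fernley 1, Pinehurst 3, Ashgrove 3, Stonebridge 2, Millford 5, Oakdale 5, Claybrook 7

Standard divisor: 33566 ÷ 26 = 1291.
Standard quotas: Fernley 1.2440, Pinehurst 2.7180, Ashgrove 2.4764, Stonebridge 1.5337, Millford 5.4361, Oakdale 5.4005, Claybrook 7.1913.
Lower quotas: Fernley 1, Pinehurst 2, Ashgrove 2, Stonebridge 1, Millford 5, Oakdale 5, Claybrook 7 (sum 23, leaving 3 seats).
Remainders in descending order: Pinehurst 0.7180, Stonebridge 0.5337, Ashgrove 0.4764, Millford 0.4361, Oakdale 0.4005, Fernley 0.2440, Claybrook 0.1913.
The surplus seats go to Pinehurst, Stonebridge, Ashgrove.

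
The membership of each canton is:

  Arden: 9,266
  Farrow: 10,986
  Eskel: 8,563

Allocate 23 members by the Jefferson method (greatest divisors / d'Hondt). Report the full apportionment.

Standard divisor 28815/23 ≈ 1252.826; standard quotas: Arden 7.396, Farrow 8.769, Eskel 6.835.
Rounding down gives 7, 8, 6 = 21 seats, so the divisor must be adjusted.
With modified divisor 1200: modified quotas Arden 7.722, Farrow 9.155, Eskel 7.136.
Rounding down: Arden 7, Farrow 9, Eskel 7 (total 23).

Arden=7, Farrow=9, Eskel=7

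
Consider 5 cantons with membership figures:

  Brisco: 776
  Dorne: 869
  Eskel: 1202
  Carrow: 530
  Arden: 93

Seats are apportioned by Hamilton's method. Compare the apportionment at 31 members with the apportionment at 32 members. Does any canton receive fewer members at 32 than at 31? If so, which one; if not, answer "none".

At 31 seats: Brisco 7, Dorne 8, Eskel 11, Carrow 4, Arden 1.
At 32 seats: Brisco 7, Dorne 8, Eskel 11, Carrow 5, Arden 1.
No canton's allocation decreased.

none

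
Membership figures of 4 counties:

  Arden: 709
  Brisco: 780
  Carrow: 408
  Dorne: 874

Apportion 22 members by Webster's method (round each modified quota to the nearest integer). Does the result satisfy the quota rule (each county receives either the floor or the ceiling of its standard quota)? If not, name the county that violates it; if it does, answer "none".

none

Standard quotas: Arden 5.629, Brisco 6.193, Carrow 3.239, Dorne 6.939.
Webster allocation: Arden 6, Brisco 6, Carrow 3, Dorne 7.
Every allocation lies between the lower and upper quota.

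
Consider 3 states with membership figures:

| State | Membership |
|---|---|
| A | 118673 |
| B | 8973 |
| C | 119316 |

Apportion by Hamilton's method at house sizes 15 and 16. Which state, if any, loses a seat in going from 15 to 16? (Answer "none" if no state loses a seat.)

At 15 seats: A 7, B 1, C 7.
At 16 seats: A 8, B 0, C 8.
B drops from 1 to 0.

B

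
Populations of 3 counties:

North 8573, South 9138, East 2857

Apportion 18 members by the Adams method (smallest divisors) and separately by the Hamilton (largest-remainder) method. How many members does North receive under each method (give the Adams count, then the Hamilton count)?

Adams: North 7, South 8, East 3.
Hamilton: North 8, South 8, East 2.
North gets 7 under Adams and 8 under Hamilton.

7 and 8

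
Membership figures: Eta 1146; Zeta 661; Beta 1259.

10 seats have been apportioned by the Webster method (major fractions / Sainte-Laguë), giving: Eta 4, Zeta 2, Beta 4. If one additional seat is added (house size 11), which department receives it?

Beta

Priority for the next seat is population ÷ (current seats + 0.5).
Priorities: Eta 254.667, Zeta 264.400, Beta 279.778.
Highest priority: Beta.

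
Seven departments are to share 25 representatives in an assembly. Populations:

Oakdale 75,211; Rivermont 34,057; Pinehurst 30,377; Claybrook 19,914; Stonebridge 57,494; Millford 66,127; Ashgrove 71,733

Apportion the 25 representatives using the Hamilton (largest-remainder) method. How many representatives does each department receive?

Standard divisor: 354913 ÷ 25 ≈ 14196.52.
Standard quotas: Oakdale 5.2978, Rivermont 2.3990, Pinehurst 2.1397, Claybrook 1.4027, Stonebridge 4.0499, Millford 4.6580, Ashgrove 5.0529.
Lower quotas: Oakdale 5, Rivermont 2, Pinehurst 2, Claybrook 1, Stonebridge 4, Millford 4, Ashgrove 5 (sum 23, leaving 2 seats).
Remainders in descending order: Millford 0.6580, Claybrook 0.4027, Rivermont 0.3990, Oakdale 0.2978, Pinehurst 0.1397, Ashgrove 0.0529, Stonebridge 0.0499.
The surplus seats go to Millford, Claybrook.

Oakdale 5; Rivermont 2; Pinehurst 2; Claybrook 2; Stonebridge 4; Millford 5; Ashgrove 5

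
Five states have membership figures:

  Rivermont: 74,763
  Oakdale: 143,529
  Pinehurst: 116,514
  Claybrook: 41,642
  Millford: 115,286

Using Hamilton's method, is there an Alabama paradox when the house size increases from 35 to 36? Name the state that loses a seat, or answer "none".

At 35 seats: Rivermont 6, Oakdale 10, Pinehurst 8, Claybrook 3, Millford 8.
At 36 seats: Rivermont 5, Oakdale 11, Pinehurst 9, Claybrook 3, Millford 8.
Rivermont drops from 6 to 5.

Rivermont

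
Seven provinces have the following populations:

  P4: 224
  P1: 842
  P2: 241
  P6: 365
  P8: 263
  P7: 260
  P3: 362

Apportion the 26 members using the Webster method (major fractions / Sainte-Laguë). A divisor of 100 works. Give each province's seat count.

P4: 2, P1: 8, P2: 2, P6: 4, P8: 3, P7: 3, P3: 4

With modified divisor 100: modified quotas P4 2.240, P1 8.420, P2 2.410, P6 3.650, P8 2.630, P7 2.600, P3 3.620.
Rounding to the nearest integer: P4 2, P1 8, P2 2, P6 4, P8 3, P7 3, P3 4 (total 26).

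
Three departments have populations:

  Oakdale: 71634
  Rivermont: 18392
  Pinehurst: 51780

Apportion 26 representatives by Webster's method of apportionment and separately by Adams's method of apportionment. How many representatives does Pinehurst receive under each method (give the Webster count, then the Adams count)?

10 and 9

Webster: Oakdale 13, Rivermont 3, Pinehurst 10.
Adams: Oakdale 13, Rivermont 4, Pinehurst 9.
Pinehurst gets 10 under Webster and 9 under Adams.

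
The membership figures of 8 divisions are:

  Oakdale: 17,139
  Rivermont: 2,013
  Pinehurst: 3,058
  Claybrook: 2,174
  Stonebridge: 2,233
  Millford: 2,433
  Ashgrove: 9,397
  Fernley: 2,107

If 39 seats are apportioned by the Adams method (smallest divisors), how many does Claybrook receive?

2

Standard divisor 40554/39 ≈ 1039.846; standard quotas: Oakdale 16.482, Rivermont 1.936, Pinehurst 2.941, Claybrook 2.091, Stonebridge 2.147, Millford 2.340, Ashgrove 9.037, Fernley 2.026.
Rounding up gives 17, 2, 3, 3, 3, 3, 10, 3 = 44 seats, so the divisor must be adjusted.
With modified divisor 1130: modified quotas Oakdale 15.167, Rivermont 1.781, Pinehurst 2.706, Claybrook 1.924, Stonebridge 1.976, Millford 2.153, Ashgrove 8.316, Fernley 1.865.
Rounding up: Oakdale 16, Rivermont 2, Pinehurst 3, Claybrook 2, Stonebridge 2, Millford 3, Ashgrove 9, Fernley 2 (total 39).
Claybrook receives 2.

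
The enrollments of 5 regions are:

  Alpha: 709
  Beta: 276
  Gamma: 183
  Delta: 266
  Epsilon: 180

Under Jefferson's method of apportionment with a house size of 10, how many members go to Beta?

Standard divisor 1614/10 ≈ 161.4; standard quotas: Alpha 4.393, Beta 1.710, Gamma 1.134, Delta 1.648, Epsilon 1.115.
Rounding down gives 4, 1, 1, 1, 1 = 8 seats, so the divisor must be adjusted.
With modified divisor 136: modified quotas Alpha 5.213, Beta 2.029, Gamma 1.346, Delta 1.956, Epsilon 1.324.
Rounding down: Alpha 5, Beta 2, Gamma 1, Delta 1, Epsilon 1 (total 10).
Beta receives 2.

2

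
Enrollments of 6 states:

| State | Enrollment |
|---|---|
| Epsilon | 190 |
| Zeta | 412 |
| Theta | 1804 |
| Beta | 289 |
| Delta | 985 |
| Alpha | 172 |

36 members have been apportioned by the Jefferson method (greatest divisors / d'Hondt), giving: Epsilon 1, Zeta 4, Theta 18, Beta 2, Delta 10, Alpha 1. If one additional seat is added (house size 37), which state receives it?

Priority for the next seat is population ÷ (current seats + 1).
Priorities: Epsilon 95.000, Zeta 82.400, Theta 94.947, Beta 96.333, Delta 89.545, Alpha 86.000.
Highest priority: Beta.

Beta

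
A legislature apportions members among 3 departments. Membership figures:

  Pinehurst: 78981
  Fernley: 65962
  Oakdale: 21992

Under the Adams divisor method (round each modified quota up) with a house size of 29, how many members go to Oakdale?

Standard divisor 166935/29 ≈ 5756.379; standard quotas: Pinehurst 13.721, Fernley 11.459, Oakdale 3.820.
Rounding up gives 14, 12, 4 = 30 seats, so the divisor must be adjusted.
With modified divisor 6040: modified quotas Pinehurst 13.076, Fernley 10.921, Oakdale 3.641.
Rounding up: Pinehurst 14, Fernley 11, Oakdale 4 (total 29).
Oakdale receives 4.

4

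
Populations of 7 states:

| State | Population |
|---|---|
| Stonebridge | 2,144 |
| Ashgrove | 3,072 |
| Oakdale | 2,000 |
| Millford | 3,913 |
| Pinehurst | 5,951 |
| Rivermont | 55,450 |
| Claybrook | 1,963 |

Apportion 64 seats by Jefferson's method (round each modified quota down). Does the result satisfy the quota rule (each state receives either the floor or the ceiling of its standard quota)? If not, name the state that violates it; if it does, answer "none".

Rivermont

Standard quotas: Stonebridge 1.842, Ashgrove 2.639, Oakdale 1.718, Millford 3.362, Pinehurst 5.113, Rivermont 47.639, Claybrook 1.686.
Jefferson allocation: Stonebridge 1, Ashgrove 2, Oakdale 1, Millford 3, Pinehurst 5, Rivermont 51, Claybrook 1.
Rivermont has quota 47.639 (lower 47, upper 48) but receives 51 — outside the quota interval.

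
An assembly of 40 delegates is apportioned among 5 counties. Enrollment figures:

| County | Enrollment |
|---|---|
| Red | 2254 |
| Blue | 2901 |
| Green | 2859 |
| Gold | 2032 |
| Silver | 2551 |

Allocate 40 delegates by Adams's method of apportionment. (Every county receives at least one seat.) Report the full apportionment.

Standard divisor 12597/40 ≈ 314.925; standard quotas: Red 7.157, Blue 9.212, Green 9.078, Gold 6.452, Silver 8.100.
Rounding up gives 8, 10, 10, 7, 9 = 44 seats, so the divisor must be adjusted.
With modified divisor 330: modified quotas Red 6.830, Blue 8.791, Green 8.664, Gold 6.158, Silver 7.730.
Rounding up: Red 7, Blue 9, Green 9, Gold 7, Silver 8 (total 40).

Red 7; Blue 9; Green 9; Gold 7; Silver 8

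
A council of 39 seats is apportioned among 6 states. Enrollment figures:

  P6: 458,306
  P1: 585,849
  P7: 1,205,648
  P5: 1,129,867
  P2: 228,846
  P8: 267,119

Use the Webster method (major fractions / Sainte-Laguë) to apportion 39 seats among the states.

P6=5, P1=6, P7=12, P5=11, P2=2, P8=3

Standard divisor 3875635/39 ≈ 99375.256; standard quotas: P6 4.612, P1 5.895, P7 12.132, P5 11.370, P2 2.303, P8 2.688.
Rounding to the nearest integer gives P6 5, P1 6, P7 12, P5 11, P2 2, P8 3 — total 39, matching the house size, so no adjustment is needed.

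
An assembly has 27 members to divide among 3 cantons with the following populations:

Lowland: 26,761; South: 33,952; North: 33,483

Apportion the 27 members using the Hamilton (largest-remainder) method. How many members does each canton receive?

Total 94196; standard divisor 94196/27 ≈ 3488.741.
Standard quotas: Lowland 7.6707, South 9.7319, North 9.5974.
Lower quotas: Lowland 7, South 9, North 9 (sum 25, leaving 2 seats).
Remainders in descending order: South 0.7319, Lowland 0.6707, North 0.5974.
Largest remainders: South, Lowland receive the extra seats.

Lowland 8, South 10, North 9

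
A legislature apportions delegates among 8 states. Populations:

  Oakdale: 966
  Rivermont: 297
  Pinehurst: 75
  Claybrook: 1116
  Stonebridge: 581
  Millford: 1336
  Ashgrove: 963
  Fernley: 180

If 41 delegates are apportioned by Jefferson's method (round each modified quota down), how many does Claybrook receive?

9

Standard divisor 5514/41 ≈ 134.488; standard quotas: Oakdale 7.183, Rivermont 2.208, Pinehurst 0.558, Claybrook 8.298, Stonebridge 4.320, Millford 9.934, Ashgrove 7.161, Fernley 1.338.
Rounding down gives 7, 2, 0, 8, 4, 9, 7, 1 = 38 seats, so the divisor must be adjusted.
With modified divisor 121.1: modified quotas Oakdale 7.977, Rivermont 2.453, Pinehurst 0.619, Claybrook 9.216, Stonebridge 4.798, Millford 11.032, Ashgrove 7.952, Fernley 1.486.
Rounding down: Oakdale 7, Rivermont 2, Pinehurst 0, Claybrook 9, Stonebridge 4, Millford 11, Ashgrove 7, Fernley 1 (total 41).
Claybrook receives 9.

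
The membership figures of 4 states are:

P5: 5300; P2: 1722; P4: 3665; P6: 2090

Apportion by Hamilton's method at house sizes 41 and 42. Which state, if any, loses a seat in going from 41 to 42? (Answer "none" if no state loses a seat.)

none

At 41 seats: P5 17, P2 5, P4 12, P6 7.
At 42 seats: P5 17, P2 6, P4 12, P6 7.
No state's allocation decreased.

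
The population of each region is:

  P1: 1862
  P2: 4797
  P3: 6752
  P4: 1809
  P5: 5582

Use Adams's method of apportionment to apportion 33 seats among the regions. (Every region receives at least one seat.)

P1: 3; P2: 8; P3: 10; P4: 3; P5: 9

Standard divisor 20802/33 ≈ 630.364; standard quotas: P1 2.954, P2 7.610, P3 10.711, P4 2.870, P5 8.855.
Rounding up gives 3, 8, 11, 3, 9 = 34 seats, so the divisor must be adjusted.
With modified divisor 680: modified quotas P1 2.738, P2 7.054, P3 9.929, P4 2.660, P5 8.209.
Rounding up: P1 3, P2 8, P3 10, P4 3, P5 9 (total 33).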